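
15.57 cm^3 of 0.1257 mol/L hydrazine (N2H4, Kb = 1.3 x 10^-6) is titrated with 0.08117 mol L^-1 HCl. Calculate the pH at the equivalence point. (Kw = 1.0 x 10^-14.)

n(N2H4) = 0.1257 x 0.01557 = 0.001957 mol; V(HCl) at equivalence = 0.001957/0.08117 = 0.02411 L.
At equivalence the base is fully converted to N2H5+; total volume = 0.03968 L, so [N2H5+] = 0.001957/0.03968 = 0.04932 M.
Ka(N2H5+) = Kw/Kb = 1.0e-14 / 1.3 x 10^-6 = 7.69e-9.
[H^+] = sqrt(Ka x [N2H5+]) = sqrt(7.69e-9 x 0.04932) = 1.95e-5 M.
pH = -log(1.95e-5) = 4.71.

4.71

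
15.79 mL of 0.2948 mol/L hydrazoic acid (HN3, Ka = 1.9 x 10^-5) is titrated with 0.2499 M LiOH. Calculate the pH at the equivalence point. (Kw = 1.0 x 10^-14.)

n(HN3) = 0.2948 x 0.01579 = 0.004655 mol; V(LiOH) at equivalence = 0.004655/0.2499 = 0.01863 L.
At equivalence all the acid is converted to N3-; total volume = 0.01579 + 0.01863 = 0.03442 L, so [N3-] = 0.004655/0.03442 = 0.1352 M.
Kb = Kw/Ka = 1.0e-14 / 1.9 x 10^-5 = 5.26e-10.
[OH^-] = sqrt(Kb x [N3-]) = sqrt(5.26e-10 x 0.1352) = 8.44e-6 M.
pOH = 5.07, so pH = 14.00 - 5.07 = 8.93.

8.93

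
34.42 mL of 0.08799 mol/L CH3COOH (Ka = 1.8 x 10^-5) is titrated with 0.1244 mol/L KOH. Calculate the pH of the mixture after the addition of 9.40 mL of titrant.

4.54

Initial n(CH3COOH) = 0.08799 x 0.03442 = 0.003029 mol.
n(KOH) added = 0.1244 x 0.009400 = 0.001169 mol, converting that many moles of CH3COOH to CH3COO-.
Remaining n(CH3COOH) = 0.001859 mol; n(CH3COO-) = 0.001169 mol.
By Henderson-Hasselbalch, pH = pKa + log([A^-]/[HA]) = 4.74 + log(0.001169/0.001859) = 4.74 + (-0.20) = 4.54.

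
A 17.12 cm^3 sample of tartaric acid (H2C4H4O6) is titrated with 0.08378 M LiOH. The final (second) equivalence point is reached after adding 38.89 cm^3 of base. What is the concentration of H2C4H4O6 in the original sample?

0.0952 M

n(LiOH) = 0.08378 x 0.03889 = 0.003258 mol.
At the final (second) equivalence point, 2 mol OH^- react per mol H2C4H4O6, so n(H2C4H4O6) = 0.003258 / 2 = 0.001629 mol.
[H2C4H4O6] = 0.001629 / 0.01712 L = 0.0952 M.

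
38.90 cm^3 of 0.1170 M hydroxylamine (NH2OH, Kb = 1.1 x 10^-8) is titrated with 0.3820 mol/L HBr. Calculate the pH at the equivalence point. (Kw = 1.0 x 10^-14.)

3.54

n(NH2OH) = 0.1170 x 0.03890 = 0.004551 mol; V(HBr) at equivalence = 0.004551/0.3820 = 0.01191 L.
At equivalence the base is fully converted to NH3OH+; total volume = 0.05081 L, so [NH3OH+] = 0.004551/0.05081 = 0.08957 M.
Ka(NH3OH+) = Kw/Kb = 1.0e-14 / 1.1 x 10^-8 = 9.09e-7.
[H^+] = sqrt(Ka x [NH3OH+]) = sqrt(9.09e-7 x 0.08957) = 0.000285 M.
pH = -log(0.000285) = 3.54.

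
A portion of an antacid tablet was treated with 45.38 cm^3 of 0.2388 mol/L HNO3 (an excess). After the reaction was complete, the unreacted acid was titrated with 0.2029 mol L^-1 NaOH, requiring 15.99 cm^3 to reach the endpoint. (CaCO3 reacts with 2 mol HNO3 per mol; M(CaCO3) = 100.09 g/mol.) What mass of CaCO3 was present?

Total n(HNO3) added = 0.2388 x 0.04538 = 0.01084 mol.
n(NaOH) used = 0.2029 x 0.01599 = 0.003244 mol, which equals the excess n(HNO3).
So n(HNO3) consumed by the sample = 0.01084 - 0.003244 = 0.007592 mol.
n(CaCO3) = 0.007592 / 2 = 0.003796 mol.
mass = 0.003796 mol x 100.09 g/mol = 0.380 g.

0.380 g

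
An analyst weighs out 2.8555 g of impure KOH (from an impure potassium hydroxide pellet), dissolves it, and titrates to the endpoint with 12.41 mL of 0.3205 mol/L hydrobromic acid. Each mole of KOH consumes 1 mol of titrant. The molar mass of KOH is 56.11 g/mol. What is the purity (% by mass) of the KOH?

n(HBr) = 0.3205 x 0.01241 = 0.003977 mol.
n(KOH) = 0.003977 / 1 = 0.003977 mol.
mass of KOH = 0.003977 x 56.11 = 0.2232 g.
% purity = 0.2232 / 2.8555 x 100 = 7.82%.

7.82%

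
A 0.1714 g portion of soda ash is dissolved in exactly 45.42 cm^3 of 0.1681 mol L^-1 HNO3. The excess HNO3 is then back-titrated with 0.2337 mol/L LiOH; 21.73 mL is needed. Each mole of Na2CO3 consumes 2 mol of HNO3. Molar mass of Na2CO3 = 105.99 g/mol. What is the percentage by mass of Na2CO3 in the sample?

Total n(HNO3) added = 0.1681 x 0.04542 = 0.007635 mol.
n(LiOH) used = 0.2337 x 0.02173 = 0.005078 mol, which equals the excess n(HNO3).
So n(HNO3) consumed by the sample = 0.007635 - 0.005078 = 0.002557 mol.
n(Na2CO3) = 0.002557 / 2 = 0.001278 mol.
mass Na2CO3 = 0.001278 x 105.99 = 0.1355 g, so %Na2CO3 = 0.1355/0.1714 x 100 = 79.1%.

79.1%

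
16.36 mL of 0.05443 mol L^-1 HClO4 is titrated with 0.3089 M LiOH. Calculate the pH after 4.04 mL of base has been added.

n(acid) = 0.05443 x 0.01636 = 0.0008905 mol; n(LiOH) added = 0.3089 x 0.004040 = 0.001248 mol.
Base is in excess by 0.001248 - 0.0008905 = 0.0003575 mol in a total volume of 0.02040 L.
[OH^-] = 0.0003575/0.02040 = 0.01752 M, so pOH = 1.76 and pH = 14.00 - 1.76 = 12.24.

12.24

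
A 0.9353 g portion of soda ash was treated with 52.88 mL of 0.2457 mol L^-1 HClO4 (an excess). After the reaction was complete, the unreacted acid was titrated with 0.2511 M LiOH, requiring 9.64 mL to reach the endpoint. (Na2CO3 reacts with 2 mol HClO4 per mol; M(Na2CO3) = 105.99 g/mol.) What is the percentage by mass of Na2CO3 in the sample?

Total n(HClO4) added = 0.2457 x 0.05288 = 0.01299 mol.
n(LiOH) used = 0.2511 x 0.009640 = 0.002421 mol, which equals the excess n(HClO4).
So n(HClO4) consumed by the sample = 0.01299 - 0.002421 = 0.01057 mol.
n(Na2CO3) = 0.01057 / 2 = 0.005286 mol.
mass Na2CO3 = 0.005286 x 105.99 = 0.5603 g, so %Na2CO3 = 0.5603/0.9353 x 100 = 59.9%.

59.9%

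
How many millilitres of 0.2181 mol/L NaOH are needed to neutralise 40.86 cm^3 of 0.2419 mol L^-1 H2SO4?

n(H2SO4) = 0.2419 mol/L x 0.04086 L = 0.009884 mol.
The neutralisation is 1 H2SO4 : 2 NaOH, so n(NaOH) = 0.009884 x 2/1 = 0.01977 mol.
V(NaOH) = 0.01977 / 0.2181 = 0.09064 L = 90.6 mL.

90.6 mL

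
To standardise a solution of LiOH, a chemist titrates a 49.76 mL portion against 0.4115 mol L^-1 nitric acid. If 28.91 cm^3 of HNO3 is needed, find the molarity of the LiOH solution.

n(HNO3) delivered = 0.4115 x 0.02891 = 0.01190 mol.
For a 1:1 reaction, n(LiOH) = 0.01190 mol.
[LiOH] = 0.01190 mol / 0.04976 L = 0.239 M.

0.239 M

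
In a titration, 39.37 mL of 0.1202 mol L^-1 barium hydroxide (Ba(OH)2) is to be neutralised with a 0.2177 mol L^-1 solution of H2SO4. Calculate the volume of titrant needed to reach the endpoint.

n(Ba(OH)2) = 0.1202 mol/L x 0.03937 L = 0.004732 mol.
At equivalence n(H2SO4) = n(Ba(OH)2) = 0.004732 mol.
V(H2SO4) = 0.004732 / 0.2177 = 0.02174 L = 21.7 mL.

21.7 mL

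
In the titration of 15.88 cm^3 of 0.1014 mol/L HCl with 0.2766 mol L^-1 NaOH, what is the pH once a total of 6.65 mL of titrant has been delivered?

n(acid) = 0.1014 x 0.01588 = 0.001610 mol; n(NaOH) added = 0.2766 x 0.006650 = 0.001839 mol.
Base is in excess by 0.001839 - 0.001610 = 0.0002292 mol in a total volume of 0.02253 L.
[OH^-] = 0.0002292/0.02253 = 0.01017 M, so pOH = 1.99 and pH = 14.00 - 1.99 = 12.01.

12.01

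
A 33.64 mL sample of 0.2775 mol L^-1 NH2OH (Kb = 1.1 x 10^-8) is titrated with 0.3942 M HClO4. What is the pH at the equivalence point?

n(NH2OH) = 0.2775 x 0.03364 = 0.009335 mol; V(HClO4) at equivalence = 0.009335/0.3942 = 0.02368 L.
At equivalence the base is fully converted to NH3OH+; total volume = 0.05732 L, so [NH3OH+] = 0.009335/0.05732 = 0.1629 M.
Ka(NH3OH+) = Kw/Kb = 1.0e-14 / 1.1 x 10^-8 = 9.09e-7.
[H^+] = sqrt(Ka x [NH3OH+]) = sqrt(9.09e-7 x 0.1629) = 0.000385 M.
pH = -log(0.000385) = 3.41.

3.41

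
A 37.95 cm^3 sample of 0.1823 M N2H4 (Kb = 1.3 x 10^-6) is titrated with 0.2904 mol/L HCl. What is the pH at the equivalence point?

n(N2H4) = 0.1823 x 0.03795 = 0.006918 mol; V(HCl) at equivalence = 0.006918/0.2904 = 0.02382 L.
At equivalence the base is fully converted to N2H5+; total volume = 0.06177 L, so [N2H5+] = 0.006918/0.06177 = 0.1120 M.
Ka(N2H5+) = Kw/Kb = 1.0e-14 / 1.3 x 10^-6 = 7.69e-9.
[H^+] = sqrt(Ka x [N2H5+]) = sqrt(7.69e-9 x 0.1120) = 2.94e-5 M.
pH = -log(2.94e-5) = 4.53.

4.53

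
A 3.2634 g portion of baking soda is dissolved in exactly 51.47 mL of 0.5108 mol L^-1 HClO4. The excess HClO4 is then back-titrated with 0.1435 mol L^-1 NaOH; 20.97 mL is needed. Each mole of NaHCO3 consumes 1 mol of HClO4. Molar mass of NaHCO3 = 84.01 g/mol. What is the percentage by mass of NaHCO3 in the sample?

Total n(HClO4) added = 0.5108 x 0.05147 = 0.02629 mol.
n(NaOH) used = 0.1435 x 0.02097 = 0.003009 mol, which equals the excess n(HClO4).
So n(HClO4) consumed by the sample = 0.02629 - 0.003009 = 0.02328 mol.
n(NaHCO3) = 0.02328 / 1 = 0.02328 mol.
mass NaHCO3 = 0.02328 x 84.01 = 1.956 g, so %NaHCO3 = 1.956/3.2634 x 100 = 59.9%.

59.9%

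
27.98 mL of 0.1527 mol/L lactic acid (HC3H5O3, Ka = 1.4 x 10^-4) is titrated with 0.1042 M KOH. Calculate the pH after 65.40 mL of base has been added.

n(acid) = 0.1527 x 0.02798 = 0.004273 mol; n(KOH) added = 0.1042 x 0.06540 = 0.006815 mol.
Base is in excess by 0.006815 - 0.004273 = 0.002542 mol in a total volume of 0.09338 L.
[OH^-] = 0.002542/0.09338 = 0.02722 M, so pOH = 1.57 and pH = 14.00 - 1.57 = 12.43.

12.43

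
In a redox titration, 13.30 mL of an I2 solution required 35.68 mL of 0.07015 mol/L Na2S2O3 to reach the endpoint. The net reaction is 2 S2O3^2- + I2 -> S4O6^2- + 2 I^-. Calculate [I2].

n(Na2S2O3) = 0.07015 x 0.03568 = 0.002503 mol.
From the balanced equation, 2 mol Na2S2O3 reacts with 1 mol I2, so n(I2) = 0.002503 x 1/2 = 0.001251 mol.
[I2] = 0.001251 / 0.01330 L = 0.0941 M.

0.0941 M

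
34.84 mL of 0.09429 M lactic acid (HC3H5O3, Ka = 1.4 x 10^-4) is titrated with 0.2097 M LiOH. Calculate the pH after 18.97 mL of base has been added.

12.11

n(acid) = 0.09429 x 0.03484 = 0.003285 mol; n(LiOH) added = 0.2097 x 0.01897 = 0.003978 mol.
Base is in excess by 0.003978 - 0.003285 = 0.0006929 mol in a total volume of 0.05381 L.
[OH^-] = 0.0006929/0.05381 = 0.01288 M, so pOH = 1.89 and pH = 14.00 - 1.89 = 12.11.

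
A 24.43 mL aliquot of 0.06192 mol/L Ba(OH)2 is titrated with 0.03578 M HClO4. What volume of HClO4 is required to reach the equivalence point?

n(Ba(OH)2) = 0.06192 mol/L x 0.02443 L = 0.001513 mol.
The neutralisation is 1 Ba(OH)2 : 2 HClO4, so n(HClO4) = 0.001513 x 2/1 = 0.003025 mol.
V(HClO4) = 0.003025 / 0.03578 = 0.08456 L = 84.6 mL.

84.6 mL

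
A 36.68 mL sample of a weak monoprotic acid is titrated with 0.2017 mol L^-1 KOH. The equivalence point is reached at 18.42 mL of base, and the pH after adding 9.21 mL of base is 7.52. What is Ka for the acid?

3.0 x 10^-8

9.21 mL is half of the equivalence volume, so this is the half-equivalence point where [HA] = [A^-].
At half-equivalence pH = pKa, so pKa = 7.52.
Ka = 10^(-7.52) = 3.0 x 10^-8.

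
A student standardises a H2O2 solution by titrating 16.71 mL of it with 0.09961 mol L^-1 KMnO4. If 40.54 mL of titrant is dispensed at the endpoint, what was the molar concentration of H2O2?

0.604 M

n(KMnO4) = 0.09961 x 0.04054 = 0.004038 mol.
From the balanced equation, 2 mol KMnO4 reacts with 5 mol H2O2, so n(H2O2) = 0.004038 x 5/2 = 0.01010 mol.
[H2O2] = 0.01010 / 0.01671 L = 0.604 M.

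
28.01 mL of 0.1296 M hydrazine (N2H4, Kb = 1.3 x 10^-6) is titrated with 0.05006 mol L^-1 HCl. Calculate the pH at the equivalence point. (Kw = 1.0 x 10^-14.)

4.78

n(N2H4) = 0.1296 x 0.02801 = 0.003630 mol; V(HCl) at equivalence = 0.003630/0.05006 = 0.07251 L.
At equivalence the base is fully converted to N2H5+; total volume = 0.1005 L, so [N2H5+] = 0.003630/0.1005 = 0.03611 M.
Ka(N2H5+) = Kw/Kb = 1.0e-14 / 1.3 x 10^-6 = 7.69e-9.
[H^+] = sqrt(Ka x [N2H5+]) = sqrt(7.69e-9 x 0.03611) = 1.67e-5 M.
pH = -log(1.67e-5) = 4.78.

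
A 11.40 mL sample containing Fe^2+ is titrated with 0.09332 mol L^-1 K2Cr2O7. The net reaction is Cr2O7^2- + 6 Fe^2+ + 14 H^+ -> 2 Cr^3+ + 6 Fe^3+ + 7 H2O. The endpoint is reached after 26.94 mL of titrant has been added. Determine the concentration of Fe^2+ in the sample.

n(K2Cr2O7) = 0.09332 x 0.02694 = 0.002514 mol.
From the balanced equation, 1 mol K2Cr2O7 reacts with 6 mol Fe^2+, so n(Fe^2+) = 0.002514 x 6/1 = 0.01508 mol.
[Fe^2+] = 0.01508 / 0.01140 L = 1.32 M.

1.32 M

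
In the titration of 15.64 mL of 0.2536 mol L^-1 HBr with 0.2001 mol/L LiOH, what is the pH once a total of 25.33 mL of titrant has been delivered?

n(acid) = 0.2536 x 0.01564 = 0.003966 mol; n(LiOH) added = 0.2001 x 0.02533 = 0.005069 mol.
Base is in excess by 0.005069 - 0.003966 = 0.001102 mol in a total volume of 0.04097 L.
[OH^-] = 0.001102/0.04097 = 0.02690 M, so pOH = 1.57 and pH = 14.00 - 1.57 = 12.43.

12.43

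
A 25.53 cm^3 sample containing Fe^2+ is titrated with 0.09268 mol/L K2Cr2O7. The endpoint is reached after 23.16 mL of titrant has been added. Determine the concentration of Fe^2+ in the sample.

0.504 M

n(K2Cr2O7) = 0.09268 x 0.02316 = 0.002146 mol.
From the balanced equation, 1 mol K2Cr2O7 reacts with 6 mol Fe^2+, so n(Fe^2+) = 0.002146 x 6/1 = 0.01288 mol.
[Fe^2+] = 0.01288 / 0.02553 L = 0.504 M.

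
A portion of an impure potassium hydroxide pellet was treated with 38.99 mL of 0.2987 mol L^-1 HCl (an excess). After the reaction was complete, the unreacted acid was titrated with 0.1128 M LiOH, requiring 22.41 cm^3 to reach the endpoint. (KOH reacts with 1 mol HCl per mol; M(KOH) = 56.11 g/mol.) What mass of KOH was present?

Total n(HCl) added = 0.2987 x 0.03899 = 0.01165 mol.
n(LiOH) used = 0.1128 x 0.02241 = 0.002528 mol, which equals the excess n(HCl).
So n(HCl) consumed by the sample = 0.01165 - 0.002528 = 0.009118 mol.
n(KOH) = 0.009118 / 1 = 0.009118 mol.
mass = 0.009118 mol x 56.11 g/mol = 0.512 g.

0.512 g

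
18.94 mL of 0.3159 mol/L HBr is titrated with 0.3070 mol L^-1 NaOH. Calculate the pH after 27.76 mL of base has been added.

12.74

n(acid) = 0.3159 x 0.01894 = 0.005983 mol; n(NaOH) added = 0.3070 x 0.02776 = 0.008522 mol.
Base is in excess by 0.008522 - 0.005983 = 0.002539 mol in a total volume of 0.04670 L.
[OH^-] = 0.002539/0.04670 = 0.05437 M, so pOH = 1.26 and pH = 14.00 - 1.26 = 12.74.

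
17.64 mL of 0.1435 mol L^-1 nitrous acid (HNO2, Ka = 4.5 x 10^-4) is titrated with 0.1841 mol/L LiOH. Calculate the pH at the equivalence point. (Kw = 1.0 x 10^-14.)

8.13

n(HNO2) = 0.1435 x 0.01764 = 0.002531 mol; V(LiOH) at equivalence = 0.002531/0.1841 = 0.01375 L.
At equivalence all the acid is converted to NO2-; total volume = 0.01764 + 0.01375 = 0.03139 L, so [NO2-] = 0.002531/0.03139 = 0.08064 M.
Kb = Kw/Ka = 1.0e-14 / 4.5 x 10^-4 = 2.22e-11.
[OH^-] = sqrt(Kb x [NO2-]) = sqrt(2.22e-11 x 0.08064) = 1.34e-6 M.
pOH = 5.87, so pH = 14.00 - 5.87 = 8.13.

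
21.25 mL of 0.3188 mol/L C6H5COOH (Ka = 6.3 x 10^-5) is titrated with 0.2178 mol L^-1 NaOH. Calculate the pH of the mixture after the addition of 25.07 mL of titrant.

Initial n(C6H5COOH) = 0.3188 x 0.02125 = 0.006775 mol.
n(NaOH) added = 0.2178 x 0.02507 = 0.005460 mol, converting that many moles of C6H5COOH to C6H5COO-.
Remaining n(C6H5COOH) = 0.001314 mol; n(C6H5COO-) = 0.005460 mol.
By Henderson-Hasselbalch, pH = pKa + log([A^-]/[HA]) = 4.20 + log(0.005460/0.001314) = 4.20 + (+0.62) = 4.82.

4.82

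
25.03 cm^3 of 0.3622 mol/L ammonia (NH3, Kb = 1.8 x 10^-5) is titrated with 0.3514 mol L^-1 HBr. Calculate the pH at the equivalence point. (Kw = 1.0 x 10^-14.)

n(NH3) = 0.3622 x 0.02503 = 0.009066 mol; V(HBr) at equivalence = 0.009066/0.3514 = 0.02580 L.
At equivalence the base is fully converted to NH4+; total volume = 0.05083 L, so [NH4+] = 0.009066/0.05083 = 0.1784 M.
Ka(NH4+) = Kw/Kb = 1.0e-14 / 1.8 x 10^-5 = 5.56e-10.
[H^+] = sqrt(Ka x [NH4+]) = sqrt(5.56e-10 x 0.1784) = 9.95e-6 M.
pH = -log(9.95e-6) = 5.00.

5.00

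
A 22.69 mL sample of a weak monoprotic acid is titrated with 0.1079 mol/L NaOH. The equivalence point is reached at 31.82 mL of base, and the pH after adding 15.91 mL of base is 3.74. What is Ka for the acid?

15.91 mL is half of the equivalence volume, so this is the half-equivalence point where [HA] = [A^-].
At half-equivalence pH = pKa, so pKa = 3.74.
Ka = 10^(-3.74) = 1.8 x 10^-4.

1.8 x 10^-4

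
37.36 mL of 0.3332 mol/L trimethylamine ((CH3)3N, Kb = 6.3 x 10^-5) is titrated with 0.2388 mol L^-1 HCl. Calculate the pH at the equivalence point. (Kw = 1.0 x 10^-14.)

n((CH3)3N) = 0.3332 x 0.03736 = 0.01245 mol; V(HCl) at equivalence = 0.01245/0.2388 = 0.05213 L.
At equivalence the base is fully converted to (CH3)3NH+; total volume = 0.08949 L, so [(CH3)3NH+] = 0.01245/0.08949 = 0.1391 M.
Ka((CH3)3NH+) = Kw/Kb = 1.0e-14 / 6.3 x 10^-5 = 1.59e-10.
[H^+] = sqrt(Ka x [(CH3)3NH+]) = sqrt(1.59e-10 x 0.1391) = 4.70e-6 M.
pH = -log(4.70e-6) = 5.33.

5.33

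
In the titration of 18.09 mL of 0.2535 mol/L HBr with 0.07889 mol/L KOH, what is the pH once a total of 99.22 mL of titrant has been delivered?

n(acid) = 0.2535 x 0.01809 = 0.004586 mol; n(KOH) added = 0.07889 x 0.09922 = 0.007827 mol.
Base is in excess by 0.007827 - 0.004586 = 0.003242 mol in a total volume of 0.1173 L.
[OH^-] = 0.003242/0.1173 = 0.02763 M, so pOH = 1.56 and pH = 14.00 - 1.56 = 12.44.

12.44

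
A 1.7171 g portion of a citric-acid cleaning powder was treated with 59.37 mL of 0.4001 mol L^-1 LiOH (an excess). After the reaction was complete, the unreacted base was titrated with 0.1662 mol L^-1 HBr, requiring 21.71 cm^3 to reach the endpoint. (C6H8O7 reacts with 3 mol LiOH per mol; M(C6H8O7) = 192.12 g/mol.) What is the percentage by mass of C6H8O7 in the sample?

Total n(LiOH) added = 0.4001 x 0.05937 = 0.02375 mol.
n(HBr) used = 0.1662 x 0.02171 = 0.003608 mol, which equals the excess n(LiOH).
So n(LiOH) consumed by the sample = 0.02375 - 0.003608 = 0.02015 mol.
n(C6H8O7) = 0.02015 / 3 = 0.006715 mol.
mass C6H8O7 = 0.006715 x 192.12 = 1.290 g, so %C6H8O7 = 1.290/1.7171 x 100 = 75.1%.

75.1%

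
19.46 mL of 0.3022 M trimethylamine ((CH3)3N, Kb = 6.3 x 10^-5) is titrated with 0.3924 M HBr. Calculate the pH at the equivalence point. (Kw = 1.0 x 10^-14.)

n((CH3)3N) = 0.3022 x 0.01946 = 0.005881 mol; V(HBr) at equivalence = 0.005881/0.3924 = 0.01499 L.
At equivalence the base is fully converted to (CH3)3NH+; total volume = 0.03445 L, so [(CH3)3NH+] = 0.005881/0.03445 = 0.1707 M.
Ka((CH3)3NH+) = Kw/Kb = 1.0e-14 / 6.3 x 10^-5 = 1.59e-10.
[H^+] = sqrt(Ka x [(CH3)3NH+]) = sqrt(1.59e-10 x 0.1707) = 5.21e-6 M.
pH = -log(5.21e-6) = 5.28.

5.28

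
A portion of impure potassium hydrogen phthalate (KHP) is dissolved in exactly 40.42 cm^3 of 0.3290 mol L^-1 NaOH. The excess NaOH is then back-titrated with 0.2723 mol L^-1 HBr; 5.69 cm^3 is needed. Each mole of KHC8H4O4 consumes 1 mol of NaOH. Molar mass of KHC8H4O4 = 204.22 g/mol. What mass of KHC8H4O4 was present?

Total n(NaOH) added = 0.3290 x 0.04042 = 0.01330 mol.
n(HBr) used = 0.2723 x 0.005690 = 0.001549 mol, which equals the excess n(NaOH).
So n(NaOH) consumed by the sample = 0.01330 - 0.001549 = 0.01175 mol.
n(KHC8H4O4) = 0.01175 / 1 = 0.01175 mol.
mass = 0.01175 mol x 204.22 g/mol = 2.40 g.

2.40 g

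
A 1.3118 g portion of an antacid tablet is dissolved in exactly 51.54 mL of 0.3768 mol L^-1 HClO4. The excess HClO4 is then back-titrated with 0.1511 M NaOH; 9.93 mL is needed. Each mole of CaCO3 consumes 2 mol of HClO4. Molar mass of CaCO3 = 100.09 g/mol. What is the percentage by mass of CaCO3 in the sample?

68.4%

Total n(HClO4) added = 0.3768 x 0.05154 = 0.01942 mol.
n(NaOH) used = 0.1511 x 0.009930 = 0.001500 mol, which equals the excess n(HClO4).
So n(HClO4) consumed by the sample = 0.01942 - 0.001500 = 0.01792 mol.
n(CaCO3) = 0.01792 / 2 = 0.008960 mol.
mass CaCO3 = 0.008960 x 100.09 = 0.8968 g, so %CaCO3 = 0.8968/1.3118 x 100 = 68.4%.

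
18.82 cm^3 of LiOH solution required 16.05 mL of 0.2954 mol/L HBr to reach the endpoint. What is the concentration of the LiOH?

n(HBr) delivered = 0.2954 x 0.01605 = 0.004741 mol.
For a 1:1 reaction, n(LiOH) = 0.004741 mol.
[LiOH] = 0.004741 mol / 0.01882 L = 0.252 M.

0.252 M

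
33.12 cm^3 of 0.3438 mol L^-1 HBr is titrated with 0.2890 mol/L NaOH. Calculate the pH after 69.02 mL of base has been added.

12.92

n(acid) = 0.3438 x 0.03312 = 0.01139 mol; n(NaOH) added = 0.2890 x 0.06902 = 0.01995 mol.
Base is in excess by 0.01995 - 0.01139 = 0.008560 mol in a total volume of 0.1021 L.
[OH^-] = 0.008560/0.1021 = 0.08381 M, so pOH = 1.08 and pH = 14.00 - 1.08 = 12.92.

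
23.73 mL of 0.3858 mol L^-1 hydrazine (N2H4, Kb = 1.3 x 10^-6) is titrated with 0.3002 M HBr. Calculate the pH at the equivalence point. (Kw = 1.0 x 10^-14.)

4.44

n(N2H4) = 0.3858 x 0.02373 = 0.009155 mol; V(HBr) at equivalence = 0.009155/0.3002 = 0.03050 L.
At equivalence the base is fully converted to N2H5+; total volume = 0.05423 L, so [N2H5+] = 0.009155/0.05423 = 0.1688 M.
Ka(N2H5+) = Kw/Kb = 1.0e-14 / 1.3 x 10^-6 = 7.69e-9.
[H^+] = sqrt(Ka x [N2H5+]) = sqrt(7.69e-9 x 0.1688) = 3.60e-5 M.
pH = -log(3.60e-5) = 4.44.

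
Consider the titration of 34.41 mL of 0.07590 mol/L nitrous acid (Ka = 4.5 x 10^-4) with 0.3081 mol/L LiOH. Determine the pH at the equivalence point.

n(HNO2) = 0.07590 x 0.03441 = 0.002612 mol; V(LiOH) at equivalence = 0.002612/0.3081 = 0.008477 L.
At equivalence all the acid is converted to NO2-; total volume = 0.03441 + 0.008477 = 0.04289 L, so [NO2-] = 0.002612/0.04289 = 0.06090 M.
Kb = Kw/Ka = 1.0e-14 / 4.5 x 10^-4 = 2.22e-11.
[OH^-] = sqrt(Kb x [NO2-]) = sqrt(2.22e-11 x 0.06090) = 1.16e-6 M.
pOH = 5.93, so pH = 14.00 - 5.93 = 8.07.

8.07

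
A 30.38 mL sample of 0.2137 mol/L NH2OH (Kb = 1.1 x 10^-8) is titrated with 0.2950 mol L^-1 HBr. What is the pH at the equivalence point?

3.47

n(NH2OH) = 0.2137 x 0.03038 = 0.006492 mol; V(HBr) at equivalence = 0.006492/0.2950 = 0.02201 L.
At equivalence the base is fully converted to NH3OH+; total volume = 0.05239 L, so [NH3OH+] = 0.006492/0.05239 = 0.1239 M.
Ka(NH3OH+) = Kw/Kb = 1.0e-14 / 1.1 x 10^-8 = 9.09e-7.
[H^+] = sqrt(Ka x [NH3OH+]) = sqrt(9.09e-7 x 0.1239) = 0.000336 M.
pH = -log(0.000336) = 3.47.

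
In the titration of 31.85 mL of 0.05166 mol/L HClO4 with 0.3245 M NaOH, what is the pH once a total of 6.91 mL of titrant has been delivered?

n(acid) = 0.05166 x 0.03185 = 0.001645 mol; n(NaOH) added = 0.3245 x 0.006910 = 0.002242 mol.
Base is in excess by 0.002242 - 0.001645 = 0.0005969 mol in a total volume of 0.03876 L.
[OH^-] = 0.0005969/0.03876 = 0.01540 M, so pOH = 1.81 and pH = 14.00 - 1.81 = 12.19.

12.19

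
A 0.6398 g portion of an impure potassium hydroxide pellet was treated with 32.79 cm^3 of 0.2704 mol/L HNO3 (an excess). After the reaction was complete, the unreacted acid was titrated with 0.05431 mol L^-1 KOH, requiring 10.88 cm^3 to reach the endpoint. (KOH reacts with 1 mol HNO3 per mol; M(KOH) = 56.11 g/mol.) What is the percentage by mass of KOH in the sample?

Total n(HNO3) added = 0.2704 x 0.03279 = 0.008866 mol.
n(KOH) used = 0.05431 x 0.01088 = 0.0005909 mol, which equals the excess n(HNO3).
So n(HNO3) consumed by the sample = 0.008866 - 0.0005909 = 0.008276 mol.
n(KOH) = 0.008276 / 1 = 0.008276 mol.
mass KOH = 0.008276 x 56.11 = 0.4643 g, so %KOH = 0.4643/0.6398 x 100 = 72.6%.

72.6%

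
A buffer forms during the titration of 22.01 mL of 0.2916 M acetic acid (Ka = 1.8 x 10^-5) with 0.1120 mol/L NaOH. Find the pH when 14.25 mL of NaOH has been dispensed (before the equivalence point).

Initial n(CH3COOH) = 0.2916 x 0.02201 = 0.006418 mol.
n(NaOH) added = 0.1120 x 0.01425 = 0.001596 mol, converting that many moles of CH3COOH to CH3COO-.
Remaining n(CH3COOH) = 0.004822 mol; n(CH3COO-) = 0.001596 mol.
By Henderson-Hasselbalch, pH = pKa + log([A^-]/[HA]) = 4.74 + log(0.001596/0.004822) = 4.74 + (-0.48) = 4.26.

4.26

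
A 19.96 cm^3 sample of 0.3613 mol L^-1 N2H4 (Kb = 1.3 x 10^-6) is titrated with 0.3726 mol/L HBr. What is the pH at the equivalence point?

n(N2H4) = 0.3613 x 0.01996 = 0.007212 mol; V(HBr) at equivalence = 0.007212/0.3726 = 0.01935 L.
At equivalence the base is fully converted to N2H5+; total volume = 0.03931 L, so [N2H5+] = 0.007212/0.03931 = 0.1834 M.
Ka(N2H5+) = Kw/Kb = 1.0e-14 / 1.3 x 10^-6 = 7.69e-9.
[H^+] = sqrt(Ka x [N2H5+]) = sqrt(7.69e-9 x 0.1834) = 3.76e-5 M.
pH = -log(3.76e-5) = 4.43.

4.43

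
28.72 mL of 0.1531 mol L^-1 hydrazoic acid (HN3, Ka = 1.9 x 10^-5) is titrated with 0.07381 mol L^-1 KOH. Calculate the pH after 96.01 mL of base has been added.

n(acid) = 0.1531 x 0.02872 = 0.004397 mol; n(KOH) added = 0.07381 x 0.09601 = 0.007086 mol.
Base is in excess by 0.007086 - 0.004397 = 0.002689 mol in a total volume of 0.1247 L.
[OH^-] = 0.002689/0.1247 = 0.02156 M, so pOH = 1.67 and pH = 14.00 - 1.67 = 12.33.

12.33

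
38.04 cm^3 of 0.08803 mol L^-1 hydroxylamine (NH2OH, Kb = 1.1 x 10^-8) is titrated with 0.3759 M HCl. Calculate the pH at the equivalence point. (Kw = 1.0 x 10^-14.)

n(NH2OH) = 0.08803 x 0.03804 = 0.003349 mol; V(HCl) at equivalence = 0.003349/0.3759 = 0.008908 L.
At equivalence the base is fully converted to NH3OH+; total volume = 0.04695 L, so [NH3OH+] = 0.003349/0.04695 = 0.07133 M.
Ka(NH3OH+) = Kw/Kb = 1.0e-14 / 1.1 x 10^-8 = 9.09e-7.
[H^+] = sqrt(Ka x [NH3OH+]) = sqrt(9.09e-7 x 0.07133) = 0.000255 M.
pH = -log(0.000255) = 3.59.

3.59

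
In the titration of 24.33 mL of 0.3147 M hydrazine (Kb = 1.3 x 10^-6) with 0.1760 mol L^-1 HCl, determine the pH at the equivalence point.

4.53

n(N2H4) = 0.3147 x 0.02433 = 0.007657 mol; V(HCl) at equivalence = 0.007657/0.1760 = 0.04350 L.
At equivalence the base is fully converted to N2H5+; total volume = 0.06783 L, so [N2H5+] = 0.007657/0.06783 = 0.1129 M.
Ka(N2H5+) = Kw/Kb = 1.0e-14 / 1.3 x 10^-6 = 7.69e-9.
[H^+] = sqrt(Ka x [N2H5+]) = sqrt(7.69e-9 x 0.1129) = 2.95e-5 M.
pH = -log(2.95e-5) = 4.53.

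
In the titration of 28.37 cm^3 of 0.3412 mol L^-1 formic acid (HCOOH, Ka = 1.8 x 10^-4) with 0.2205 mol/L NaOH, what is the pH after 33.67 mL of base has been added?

4.26

Initial n(HCOOH) = 0.3412 x 0.02837 = 0.009680 mol.
n(NaOH) added = 0.2205 x 0.03367 = 0.007424 mol, converting that many moles of HCOOH to HCOO-.
Remaining n(HCOOH) = 0.002256 mol; n(HCOO-) = 0.007424 mol.
By Henderson-Hasselbalch, pH = pKa + log([A^-]/[HA]) = 3.74 + log(0.007424/0.002256) = 3.74 + (+0.52) = 4.26.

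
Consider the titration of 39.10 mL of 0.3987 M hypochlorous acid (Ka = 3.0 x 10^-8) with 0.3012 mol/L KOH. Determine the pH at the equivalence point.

n(HClO) = 0.3987 x 0.03910 = 0.01559 mol; V(KOH) at equivalence = 0.01559/0.3012 = 0.05176 L.
At equivalence all the acid is converted to ClO-; total volume = 0.03910 + 0.05176 = 0.09086 L, so [ClO-] = 0.01559/0.09086 = 0.1716 M.
Kb = Kw/Ka = 1.0e-14 / 3.0 x 10^-8 = 3.33e-7.
[OH^-] = sqrt(Kb x [ClO-]) = sqrt(3.33e-7 x 0.1716) = 0.000239 M.
pOH = 3.62, so pH = 14.00 - 3.62 = 10.38.

10.38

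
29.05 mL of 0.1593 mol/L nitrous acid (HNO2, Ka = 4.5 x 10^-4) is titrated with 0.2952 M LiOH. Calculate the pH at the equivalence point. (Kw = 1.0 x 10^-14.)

8.18

n(HNO2) = 0.1593 x 0.02905 = 0.004628 mol; V(LiOH) at equivalence = 0.004628/0.2952 = 0.01568 L.
At equivalence all the acid is converted to NO2-; total volume = 0.02905 + 0.01568 = 0.04473 L, so [NO2-] = 0.004628/0.04473 = 0.1035 M.
Kb = Kw/Ka = 1.0e-14 / 4.5 x 10^-4 = 2.22e-11.
[OH^-] = sqrt(Kb x [NO2-]) = sqrt(2.22e-11 x 0.1035) = 1.52e-6 M.
pOH = 5.82, so pH = 14.00 - 5.82 = 8.18.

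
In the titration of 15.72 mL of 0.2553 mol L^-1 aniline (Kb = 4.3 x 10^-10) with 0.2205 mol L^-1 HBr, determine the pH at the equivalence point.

n(C6H5NH2) = 0.2553 x 0.01572 = 0.004013 mol; V(HBr) at equivalence = 0.004013/0.2205 = 0.01820 L.
At equivalence the base is fully converted to C6H5NH3+; total volume = 0.03392 L, so [C6H5NH3+] = 0.004013/0.03392 = 0.1183 M.
Ka(C6H5NH3+) = Kw/Kb = 1.0e-14 / 4.3 x 10^-10 = 2.33e-5.
[H^+] = sqrt(Ka x [C6H5NH3+]) = sqrt(2.33e-5 x 0.1183) = 0.00166 M.
pH = -log(0.00166) = 2.78.

2.78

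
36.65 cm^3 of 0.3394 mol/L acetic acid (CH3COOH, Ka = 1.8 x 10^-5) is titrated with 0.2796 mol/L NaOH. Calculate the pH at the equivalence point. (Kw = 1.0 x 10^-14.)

n(CH3COOH) = 0.3394 x 0.03665 = 0.01244 mol; V(NaOH) at equivalence = 0.01244/0.2796 = 0.04449 L.
At equivalence all the acid is converted to CH3COO-; total volume = 0.03665 + 0.04449 = 0.08114 L, so [CH3COO-] = 0.01244/0.08114 = 0.1533 M.
Kb = Kw/Ka = 1.0e-14 / 1.8 x 10^-5 = 5.56e-10.
[OH^-] = sqrt(Kb x [CH3COO-]) = sqrt(5.56e-10 x 0.1533) = 9.23e-6 M.
pOH = 5.03, so pH = 14.00 - 5.03 = 8.97.

8.97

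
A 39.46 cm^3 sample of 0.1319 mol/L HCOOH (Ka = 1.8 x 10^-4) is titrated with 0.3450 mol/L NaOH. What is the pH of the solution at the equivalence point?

8.36

n(HCOOH) = 0.1319 x 0.03946 = 0.005205 mol; V(NaOH) at equivalence = 0.005205/0.3450 = 0.01509 L.
At equivalence all the acid is converted to HCOO-; total volume = 0.03946 + 0.01509 = 0.05455 L, so [HCOO-] = 0.005205/0.05455 = 0.09542 M.
Kb = Kw/Ka = 1.0e-14 / 1.8 x 10^-4 = 5.56e-11.
[OH^-] = sqrt(Kb x [HCOO-]) = sqrt(5.56e-11 x 0.09542) = 2.30e-6 M.
pOH = 5.64, so pH = 14.00 - 5.64 = 8.36.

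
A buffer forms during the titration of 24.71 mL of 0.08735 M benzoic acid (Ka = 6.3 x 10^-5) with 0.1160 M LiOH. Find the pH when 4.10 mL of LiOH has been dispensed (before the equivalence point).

3.65

Initial n(C6H5COOH) = 0.08735 x 0.02471 = 0.002158 mol.
n(LiOH) added = 0.1160 x 0.004100 = 0.0004756 mol, converting that many moles of C6H5COOH to C6H5COO-.
Remaining n(C6H5COOH) = 0.001683 mol; n(C6H5COO-) = 0.0004756 mol.
By Henderson-Hasselbalch, pH = pKa + log([A^-]/[HA]) = 4.20 + log(0.0004756/0.001683) = 4.20 + (-0.55) = 3.65.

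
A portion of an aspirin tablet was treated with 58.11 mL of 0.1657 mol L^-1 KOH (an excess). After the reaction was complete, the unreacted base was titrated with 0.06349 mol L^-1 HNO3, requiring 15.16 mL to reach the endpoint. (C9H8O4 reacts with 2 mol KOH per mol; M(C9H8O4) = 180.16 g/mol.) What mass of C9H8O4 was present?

0.781 g

Total n(KOH) added = 0.1657 x 0.05811 = 0.009629 mol.
n(HNO3) used = 0.06349 x 0.01516 = 0.0009625 mol, which equals the excess n(KOH).
So n(KOH) consumed by the sample = 0.009629 - 0.0009625 = 0.008666 mol.
n(C9H8O4) = 0.008666 / 2 = 0.004333 mol.
mass = 0.004333 mol x 180.16 g/mol = 0.781 g.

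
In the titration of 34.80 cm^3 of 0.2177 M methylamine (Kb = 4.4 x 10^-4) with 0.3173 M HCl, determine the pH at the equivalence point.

n(CH3NH2) = 0.2177 x 0.03480 = 0.007576 mol; V(HCl) at equivalence = 0.007576/0.3173 = 0.02388 L.
At equivalence the base is fully converted to CH3NH3+; total volume = 0.05868 L, so [CH3NH3+] = 0.007576/0.05868 = 0.1291 M.
Ka(CH3NH3+) = Kw/Kb = 1.0e-14 / 4.4 x 10^-4 = 2.27e-11.
[H^+] = sqrt(Ka x [CH3NH3+]) = sqrt(2.27e-11 x 0.1291) = 1.71e-6 M.
pH = -log(1.71e-6) = 5.77.

5.77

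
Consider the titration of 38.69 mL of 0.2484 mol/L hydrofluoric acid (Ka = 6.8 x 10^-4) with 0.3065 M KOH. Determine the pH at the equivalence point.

8.15

n(HF) = 0.2484 x 0.03869 = 0.009611 mol; V(KOH) at equivalence = 0.009611/0.3065 = 0.03136 L.
At equivalence all the acid is converted to F-; total volume = 0.03869 + 0.03136 = 0.07005 L, so [F-] = 0.009611/0.07005 = 0.1372 M.
Kb = Kw/Ka = 1.0e-14 / 6.8 x 10^-4 = 1.47e-11.
[OH^-] = sqrt(Kb x [F-]) = sqrt(1.47e-11 x 0.1372) = 1.42e-6 M.
pOH = 5.85, so pH = 14.00 - 5.85 = 8.15.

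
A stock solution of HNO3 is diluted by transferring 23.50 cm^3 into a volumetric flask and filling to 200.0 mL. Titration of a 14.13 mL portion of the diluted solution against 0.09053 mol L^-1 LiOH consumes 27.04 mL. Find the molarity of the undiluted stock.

1.47 M

n(LiOH) = 0.09053 x 0.02704 = 0.002448 mol.
n(HNO3) in the aliquot = 0.002448 mol.
[diluted HNO3] = 0.002448 / 0.01413 = 0.1732 M.
Dilution factor = 200.0/23.50 = 8.511, so [stock] = 0.1732 x 8.511 = 1.47 M.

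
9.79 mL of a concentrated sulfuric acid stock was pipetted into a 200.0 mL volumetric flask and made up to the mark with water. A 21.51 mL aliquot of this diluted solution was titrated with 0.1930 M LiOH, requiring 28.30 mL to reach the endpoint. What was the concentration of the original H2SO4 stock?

2.59 M

n(LiOH) = 0.1930 x 0.02830 = 0.005462 mol.
n(H2SO4) in the aliquot = 0.005462 x 1/2 = 0.002731 mol.
[diluted H2SO4] = 0.002731 / 0.02151 = 0.1270 M.
Dilution factor = 200.0/9.790 = 20.43, so [stock] = 0.1270 x 20.43 = 2.59 M.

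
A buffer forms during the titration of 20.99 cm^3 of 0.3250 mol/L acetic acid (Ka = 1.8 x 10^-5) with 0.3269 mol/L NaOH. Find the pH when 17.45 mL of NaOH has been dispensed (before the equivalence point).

Initial n(CH3COOH) = 0.3250 x 0.02099 = 0.006822 mol.
n(NaOH) added = 0.3269 x 0.01745 = 0.005704 mol, converting that many moles of CH3COOH to CH3COO-.
Remaining n(CH3COOH) = 0.001117 mol; n(CH3COO-) = 0.005704 mol.
By Henderson-Hasselbalch, pH = pKa + log([A^-]/[HA]) = 4.74 + log(0.005704/0.001117) = 4.74 + (+0.71) = 5.45.

5.45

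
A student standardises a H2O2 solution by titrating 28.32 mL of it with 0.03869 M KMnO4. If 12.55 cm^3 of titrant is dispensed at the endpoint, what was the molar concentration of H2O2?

n(KMnO4) = 0.03869 x 0.01255 = 0.0004856 mol.
From the balanced equation, 2 mol KMnO4 reacts with 5 mol H2O2, so n(H2O2) = 0.0004856 x 5/2 = 0.001214 mol.
[H2O2] = 0.001214 / 0.02832 L = 0.0429 M.

0.0429 M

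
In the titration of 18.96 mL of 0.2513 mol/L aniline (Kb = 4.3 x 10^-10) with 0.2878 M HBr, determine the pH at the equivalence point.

n(C6H5NH2) = 0.2513 x 0.01896 = 0.004765 mol; V(HBr) at equivalence = 0.004765/0.2878 = 0.01656 L.
At equivalence the base is fully converted to C6H5NH3+; total volume = 0.03552 L, so [C6H5NH3+] = 0.004765/0.03552 = 0.1342 M.
Ka(C6H5NH3+) = Kw/Kb = 1.0e-14 / 4.3 x 10^-10 = 2.33e-5.
[H^+] = sqrt(Ka x [C6H5NH3+]) = sqrt(2.33e-5 x 0.1342) = 0.00177 M.
pH = -log(0.00177) = 2.75.

2.75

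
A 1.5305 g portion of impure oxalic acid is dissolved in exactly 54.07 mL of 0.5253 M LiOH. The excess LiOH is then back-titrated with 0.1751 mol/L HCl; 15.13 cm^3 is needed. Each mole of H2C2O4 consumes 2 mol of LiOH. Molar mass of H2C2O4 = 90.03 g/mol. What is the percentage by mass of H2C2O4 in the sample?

75.7%

Total n(LiOH) added = 0.5253 x 0.05407 = 0.02840 mol.
n(HCl) used = 0.1751 x 0.01513 = 0.002649 mol, which equals the excess n(LiOH).
So n(LiOH) consumed by the sample = 0.02840 - 0.002649 = 0.02575 mol.
n(H2C2O4) = 0.02575 / 2 = 0.01288 mol.
mass H2C2O4 = 0.01288 x 90.03 = 1.159 g, so %H2C2O4 = 1.159/1.5305 x 100 = 75.7%.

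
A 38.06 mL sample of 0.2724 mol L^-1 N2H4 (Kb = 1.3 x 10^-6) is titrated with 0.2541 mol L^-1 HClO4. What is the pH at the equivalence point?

n(N2H4) = 0.2724 x 0.03806 = 0.01037 mol; V(HClO4) at equivalence = 0.01037/0.2541 = 0.04080 L.
At equivalence the base is fully converted to N2H5+; total volume = 0.07886 L, so [N2H5+] = 0.01037/0.07886 = 0.1315 M.
Ka(N2H5+) = Kw/Kb = 1.0e-14 / 1.3 x 10^-6 = 7.69e-9.
[H^+] = sqrt(Ka x [N2H5+]) = sqrt(7.69e-9 x 0.1315) = 3.18e-5 M.
pH = -log(3.18e-5) = 4.50.

4.50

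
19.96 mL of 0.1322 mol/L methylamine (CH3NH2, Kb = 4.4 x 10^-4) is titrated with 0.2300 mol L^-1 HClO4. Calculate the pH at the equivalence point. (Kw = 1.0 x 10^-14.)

n(CH3NH2) = 0.1322 x 0.01996 = 0.002639 mol; V(HClO4) at equivalence = 0.002639/0.2300 = 0.01147 L.
At equivalence the base is fully converted to CH3NH3+; total volume = 0.03143 L, so [CH3NH3+] = 0.002639/0.03143 = 0.08395 M.
Ka(CH3NH3+) = Kw/Kb = 1.0e-14 / 4.4 x 10^-4 = 2.27e-11.
[H^+] = sqrt(Ka x [CH3NH3+]) = sqrt(2.27e-11 x 0.08395) = 1.38e-6 M.
pH = -log(1.38e-6) = 5.86.

5.86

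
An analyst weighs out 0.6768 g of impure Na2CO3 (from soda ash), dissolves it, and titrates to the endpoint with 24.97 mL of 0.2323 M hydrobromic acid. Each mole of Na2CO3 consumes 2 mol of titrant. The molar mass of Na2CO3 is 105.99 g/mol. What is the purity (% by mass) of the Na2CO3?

45.4%

n(HBr) = 0.2323 x 0.02497 = 0.005801 mol.
n(Na2CO3) = 0.005801 / 2 = 0.002900 mol.
mass of Na2CO3 = 0.002900 x 105.99 = 0.3074 g.
% purity = 0.3074 / 0.6768 x 100 = 45.4%.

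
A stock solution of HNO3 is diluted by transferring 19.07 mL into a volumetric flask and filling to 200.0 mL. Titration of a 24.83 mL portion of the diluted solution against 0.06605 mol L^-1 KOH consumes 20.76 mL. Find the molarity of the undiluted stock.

0.579 M

n(KOH) = 0.06605 x 0.02076 = 0.001371 mol.
n(HNO3) in the aliquot = 0.001371 mol.
[diluted HNO3] = 0.001371 / 0.02483 = 0.05522 M.
Dilution factor = 200.0/19.07 = 10.49, so [stock] = 0.05522 x 10.49 = 0.579 M.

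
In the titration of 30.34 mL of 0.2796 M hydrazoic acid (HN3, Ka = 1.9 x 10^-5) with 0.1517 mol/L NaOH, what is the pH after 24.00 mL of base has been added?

4.60

Initial n(HN3) = 0.2796 x 0.03034 = 0.008483 mol.
n(NaOH) added = 0.1517 x 0.02400 = 0.003641 mol, converting that many moles of HN3 to N3-.
Remaining n(HN3) = 0.004842 mol; n(N3-) = 0.003641 mol.
By Henderson-Hasselbalch, pH = pKa + log([A^-]/[HA]) = 4.72 + log(0.003641/0.004842) = 4.72 + (-0.12) = 4.60.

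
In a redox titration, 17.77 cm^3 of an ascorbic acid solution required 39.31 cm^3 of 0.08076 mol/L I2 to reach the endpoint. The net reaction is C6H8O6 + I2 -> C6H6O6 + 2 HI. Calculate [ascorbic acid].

n(I2) = 0.08076 x 0.03931 = 0.003175 mol.
From the balanced equation, 1 mol I2 reacts with 1 mol ascorbic acid, so n(ascorbic acid) = 0.003175 x 1/1 = 0.003175 mol.
[ascorbic acid] = 0.003175 / 0.01777 L = 0.179 M.

0.179 M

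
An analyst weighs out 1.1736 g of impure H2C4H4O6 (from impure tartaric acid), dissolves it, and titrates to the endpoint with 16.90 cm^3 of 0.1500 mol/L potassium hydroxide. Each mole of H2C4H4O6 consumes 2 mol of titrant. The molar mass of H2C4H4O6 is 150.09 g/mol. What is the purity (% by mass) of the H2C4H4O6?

16.2%

n(KOH) = 0.1500 x 0.01690 = 0.002535 mol.
n(H2C4H4O6) = 0.002535 / 2 = 0.001267 mol.
mass of H2C4H4O6 = 0.001267 x 150.09 = 0.1902 g.
% purity = 0.1902 / 1.1736 x 100 = 16.2%.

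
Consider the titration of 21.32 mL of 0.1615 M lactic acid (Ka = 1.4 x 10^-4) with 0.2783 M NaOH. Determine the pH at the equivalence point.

n(HC3H5O3) = 0.1615 x 0.02132 = 0.003443 mol; V(NaOH) at equivalence = 0.003443/0.2783 = 0.01237 L.
At equivalence all the acid is converted to C3H5O3-; total volume = 0.02132 + 0.01237 = 0.03369 L, so [C3H5O3-] = 0.003443/0.03369 = 0.1022 M.
Kb = Kw/Ka = 1.0e-14 / 1.4 x 10^-4 = 7.14e-11.
[OH^-] = sqrt(Kb x [C3H5O3-]) = sqrt(7.14e-11 x 0.1022) = 2.70e-6 M.
pOH = 5.57, so pH = 14.00 - 5.57 = 8.43.

8.43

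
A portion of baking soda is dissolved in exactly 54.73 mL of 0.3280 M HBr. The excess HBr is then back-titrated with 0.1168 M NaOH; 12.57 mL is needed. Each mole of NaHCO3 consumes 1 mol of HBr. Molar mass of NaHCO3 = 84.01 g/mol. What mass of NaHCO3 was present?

Total n(HBr) added = 0.3280 x 0.05473 = 0.01795 mol.
n(NaOH) used = 0.1168 x 0.01257 = 0.001468 mol, which equals the excess n(HBr).
So n(HBr) consumed by the sample = 0.01795 - 0.001468 = 0.01648 mol.
n(NaHCO3) = 0.01648 / 1 = 0.01648 mol.
mass = 0.01648 mol x 84.01 g/mol = 1.38 g.

1.38 g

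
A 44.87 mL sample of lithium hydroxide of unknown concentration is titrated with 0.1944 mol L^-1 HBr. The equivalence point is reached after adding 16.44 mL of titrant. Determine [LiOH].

0.0712 M

n(HBr) delivered = 0.1944 x 0.01644 = 0.003196 mol.
For a 1:1 reaction, n(LiOH) = 0.003196 mol.
[LiOH] = 0.003196 mol / 0.04487 L = 0.0712 M.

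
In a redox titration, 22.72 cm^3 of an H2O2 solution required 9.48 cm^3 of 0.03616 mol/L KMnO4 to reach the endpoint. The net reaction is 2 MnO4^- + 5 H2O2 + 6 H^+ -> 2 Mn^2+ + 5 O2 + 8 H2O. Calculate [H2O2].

n(KMnO4) = 0.03616 x 0.009480 = 0.0003428 mol.
From the balanced equation, 2 mol KMnO4 reacts with 5 mol H2O2, so n(H2O2) = 0.0003428 x 5/2 = 0.0008570 mol.
[H2O2] = 0.0008570 / 0.02272 L = 0.0377 M.

0.0377 M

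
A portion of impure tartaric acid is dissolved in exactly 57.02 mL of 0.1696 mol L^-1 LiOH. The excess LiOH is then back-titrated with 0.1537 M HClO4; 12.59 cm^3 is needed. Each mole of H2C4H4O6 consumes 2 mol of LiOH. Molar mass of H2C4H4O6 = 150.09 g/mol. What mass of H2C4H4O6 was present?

Total n(LiOH) added = 0.1696 x 0.05702 = 0.009671 mol.
n(HClO4) used = 0.1537 x 0.01259 = 0.001935 mol, which equals the excess n(LiOH).
So n(LiOH) consumed by the sample = 0.009671 - 0.001935 = 0.007736 mol.
n(H2C4H4O6) = 0.007736 / 2 = 0.003868 mol.
mass = 0.003868 mol x 150.09 g/mol = 0.581 g.

0.581 g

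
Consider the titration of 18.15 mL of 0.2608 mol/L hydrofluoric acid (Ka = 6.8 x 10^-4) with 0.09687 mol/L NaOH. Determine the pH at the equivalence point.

8.01

n(HF) = 0.2608 x 0.01815 = 0.004734 mol; V(NaOH) at equivalence = 0.004734/0.09687 = 0.04886 L.
At equivalence all the acid is converted to F-; total volume = 0.01815 + 0.04886 = 0.06701 L, so [F-] = 0.004734/0.06701 = 0.07063 M.
Kb = Kw/Ka = 1.0e-14 / 6.8 x 10^-4 = 1.47e-11.
[OH^-] = sqrt(Kb x [F-]) = sqrt(1.47e-11 x 0.07063) = 1.02e-6 M.
pOH = 5.99, so pH = 14.00 - 5.99 = 8.01.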